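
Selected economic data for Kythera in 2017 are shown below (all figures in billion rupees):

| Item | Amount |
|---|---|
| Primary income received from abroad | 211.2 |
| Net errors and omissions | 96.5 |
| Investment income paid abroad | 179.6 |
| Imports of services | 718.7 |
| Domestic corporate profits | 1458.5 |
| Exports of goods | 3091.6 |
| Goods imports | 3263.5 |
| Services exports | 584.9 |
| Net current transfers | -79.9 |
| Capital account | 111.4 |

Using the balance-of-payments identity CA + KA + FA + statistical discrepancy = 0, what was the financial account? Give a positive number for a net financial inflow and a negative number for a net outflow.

Goods balance = 3091.6 - 3263.5 = -171.9
Services balance = 584.9 - 718.7 = -133.8
Trade balance (goods + services) = -171.9 + (-133.8) = -305.7
Net primary income = 211.2 - 179.6 = 31.6
Net secondary income = -79.9
Current account = -305.7 + 31.6 + (-79.9) = -354.0
Financial account = -(-354.0 + 111.4 + 96.5) = 146.1

146.1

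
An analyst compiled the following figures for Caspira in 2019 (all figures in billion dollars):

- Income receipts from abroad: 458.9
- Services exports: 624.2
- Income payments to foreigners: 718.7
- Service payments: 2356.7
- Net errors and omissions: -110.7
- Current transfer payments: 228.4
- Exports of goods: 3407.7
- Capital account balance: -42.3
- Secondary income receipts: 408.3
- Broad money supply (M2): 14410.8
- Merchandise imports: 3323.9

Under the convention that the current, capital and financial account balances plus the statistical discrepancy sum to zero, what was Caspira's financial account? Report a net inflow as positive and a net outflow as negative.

Goods balance = 3407.7 - 3323.9 = 83.8
Services balance = 624.2 - 2356.7 = -1732.5
Trade balance (goods + services) = 83.8 + (-1732.5) = -1648.7
Net primary income = 458.9 - 718.7 = -259.8
Net secondary income = 408.3 - 228.4 = 179.9
Current account = -1648.7 + (-259.8) + 179.9 = -1728.6
Financial account = -(-1728.6 + (-42.3) + (-110.7)) = 1881.6

1881.6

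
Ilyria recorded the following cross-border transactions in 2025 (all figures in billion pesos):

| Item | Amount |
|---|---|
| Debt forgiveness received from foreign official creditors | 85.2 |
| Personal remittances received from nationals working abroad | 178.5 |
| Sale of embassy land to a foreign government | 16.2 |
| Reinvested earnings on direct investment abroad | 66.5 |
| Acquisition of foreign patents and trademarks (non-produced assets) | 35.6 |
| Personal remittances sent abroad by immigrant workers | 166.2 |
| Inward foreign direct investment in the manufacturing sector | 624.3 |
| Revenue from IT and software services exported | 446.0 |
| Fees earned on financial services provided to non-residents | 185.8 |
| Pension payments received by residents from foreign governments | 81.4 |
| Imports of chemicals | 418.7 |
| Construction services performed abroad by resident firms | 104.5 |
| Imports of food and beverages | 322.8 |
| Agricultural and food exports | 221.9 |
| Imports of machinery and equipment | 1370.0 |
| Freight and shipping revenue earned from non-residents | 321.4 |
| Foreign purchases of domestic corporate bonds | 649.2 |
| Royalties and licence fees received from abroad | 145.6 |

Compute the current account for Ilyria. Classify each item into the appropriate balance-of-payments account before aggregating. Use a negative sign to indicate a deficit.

-526.1

Goods: -418.7 - 1370.0 - 322.8 + 221.9 = -1889.6
Services: 321.4 + 185.8 + 104.5 + 446.0 + 145.6 = 1203.3
Primary income: 66.5
Secondary income: 81.4 + 178.5 - 166.2 = 93.7
Current account = (-1889.6) + 1203.3 + 66.5 + 93.7 = -526.1
(Excluded from the current account — capital account: debt forgiveness received from foreign official creditors 85.2, sale of embassy land to a foreign government 16.2, acquisition of foreign patents and trademarks (non-produced assets) 35.6; financial account: inward foreign direct investment in the manufacturing sector 624.3, foreign purchases of domestic corporate bonds 649.2.)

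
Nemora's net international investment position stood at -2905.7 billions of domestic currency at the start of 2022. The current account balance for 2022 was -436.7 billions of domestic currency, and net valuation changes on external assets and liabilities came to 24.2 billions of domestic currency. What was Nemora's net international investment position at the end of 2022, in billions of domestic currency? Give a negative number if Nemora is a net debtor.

Change in NIIP = current account + net valuation change = -436.7 + 24.2 = -412.5
End-of-year NIIP = -2905.7 + (-412.5) = -3318.2

-3318.2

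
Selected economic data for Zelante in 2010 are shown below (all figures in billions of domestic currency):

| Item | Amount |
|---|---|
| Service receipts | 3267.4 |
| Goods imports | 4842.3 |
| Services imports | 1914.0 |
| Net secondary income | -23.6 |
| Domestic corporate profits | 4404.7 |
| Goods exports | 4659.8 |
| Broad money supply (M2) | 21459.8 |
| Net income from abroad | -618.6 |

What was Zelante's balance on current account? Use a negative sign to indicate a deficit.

Goods balance = 4659.8 - 4842.3 = -182.5
Services balance = 3267.4 - 1914.0 = 1353.4
Trade balance (goods + services) = -182.5 + 1353.4 = 1170.9
Net primary income = -618.6
Net secondary income = -23.6
Current account = 1170.9 + (-618.6) + (-23.6) = 528.7

528.7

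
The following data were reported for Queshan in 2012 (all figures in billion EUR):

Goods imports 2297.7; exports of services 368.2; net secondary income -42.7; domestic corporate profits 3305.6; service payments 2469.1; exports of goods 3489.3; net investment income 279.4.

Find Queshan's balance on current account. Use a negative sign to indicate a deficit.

-672.6

Goods balance = 3489.3 - 2297.7 = 1191.6
Services balance = 368.2 - 2469.1 = -2100.9
Trade balance (goods + services) = 1191.6 + (-2100.9) = -909.3
Net primary income = 279.4
Net secondary income = -42.7
Current account = -909.3 + 279.4 + (-42.7) = -672.6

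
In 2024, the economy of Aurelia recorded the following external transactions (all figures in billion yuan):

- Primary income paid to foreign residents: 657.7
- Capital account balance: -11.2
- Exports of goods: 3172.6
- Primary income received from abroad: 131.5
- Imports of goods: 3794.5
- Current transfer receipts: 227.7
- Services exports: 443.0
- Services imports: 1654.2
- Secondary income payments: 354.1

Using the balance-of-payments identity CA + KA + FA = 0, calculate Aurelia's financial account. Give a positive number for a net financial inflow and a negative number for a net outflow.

2496.9

Goods balance = 3172.6 - 3794.5 = -621.9
Services balance = 443.0 - 1654.2 = -1211.2
Trade balance (goods + services) = -621.9 + (-1211.2) = -1833.1
Net primary income = 131.5 - 657.7 = -526.2
Net secondary income = 227.7 - 354.1 = -126.4
Current account = -1833.1 + (-526.2) + (-126.4) = -2485.7
Financial account = -(-2485.7 + (-11.2)) = 2496.9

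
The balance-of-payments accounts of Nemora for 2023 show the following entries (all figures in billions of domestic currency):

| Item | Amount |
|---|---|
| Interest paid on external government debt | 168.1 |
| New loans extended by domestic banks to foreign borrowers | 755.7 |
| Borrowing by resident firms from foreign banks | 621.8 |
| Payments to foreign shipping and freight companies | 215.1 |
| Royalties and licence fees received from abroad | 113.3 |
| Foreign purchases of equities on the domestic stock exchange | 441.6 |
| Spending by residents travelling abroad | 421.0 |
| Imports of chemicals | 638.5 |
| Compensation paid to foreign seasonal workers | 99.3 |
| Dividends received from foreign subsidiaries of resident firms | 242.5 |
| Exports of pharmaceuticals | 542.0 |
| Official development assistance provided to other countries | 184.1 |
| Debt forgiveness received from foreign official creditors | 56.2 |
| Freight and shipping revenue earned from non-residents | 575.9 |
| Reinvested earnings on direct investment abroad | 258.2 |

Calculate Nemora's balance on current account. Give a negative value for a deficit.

Goods: 542.0 - 638.5 = -96.5
Services: -421.0 + 113.3 - 215.1 + 575.9 = 53.1
Primary income: 258.2 + 242.5 - 168.1 - 99.3 = 233.3
Secondary income: -184.1
Current account = (-96.5) + 53.1 + 233.3 + (-184.1) = 5.8
(Excluded from the current account — financial account: new loans extended by domestic banks to foreign borrowers 755.7, borrowing by resident firms from foreign banks 621.8, foreign purchases of equities on the domestic stock exchange 441.6; capital account: debt forgiveness received from foreign official creditors 56.2.)

5.8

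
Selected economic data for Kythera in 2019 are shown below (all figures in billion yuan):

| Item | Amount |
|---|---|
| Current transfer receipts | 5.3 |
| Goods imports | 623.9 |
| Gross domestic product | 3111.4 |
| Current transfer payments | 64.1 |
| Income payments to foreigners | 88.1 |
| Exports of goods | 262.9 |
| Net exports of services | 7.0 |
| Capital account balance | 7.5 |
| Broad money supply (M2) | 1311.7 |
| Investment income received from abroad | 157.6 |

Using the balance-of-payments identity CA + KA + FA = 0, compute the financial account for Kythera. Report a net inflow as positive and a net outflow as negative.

335.8

Goods balance = 262.9 - 623.9 = -361.0
Services balance = 7.0
Trade balance (goods + services) = -361.0 + 7.0 = -354.0
Net primary income = 157.6 - 88.1 = 69.5
Net secondary income = 5.3 - 64.1 = -58.8
Current account = -354.0 + 69.5 + (-58.8) = -343.3
Financial account = -(-343.3 + 7.5) = 335.8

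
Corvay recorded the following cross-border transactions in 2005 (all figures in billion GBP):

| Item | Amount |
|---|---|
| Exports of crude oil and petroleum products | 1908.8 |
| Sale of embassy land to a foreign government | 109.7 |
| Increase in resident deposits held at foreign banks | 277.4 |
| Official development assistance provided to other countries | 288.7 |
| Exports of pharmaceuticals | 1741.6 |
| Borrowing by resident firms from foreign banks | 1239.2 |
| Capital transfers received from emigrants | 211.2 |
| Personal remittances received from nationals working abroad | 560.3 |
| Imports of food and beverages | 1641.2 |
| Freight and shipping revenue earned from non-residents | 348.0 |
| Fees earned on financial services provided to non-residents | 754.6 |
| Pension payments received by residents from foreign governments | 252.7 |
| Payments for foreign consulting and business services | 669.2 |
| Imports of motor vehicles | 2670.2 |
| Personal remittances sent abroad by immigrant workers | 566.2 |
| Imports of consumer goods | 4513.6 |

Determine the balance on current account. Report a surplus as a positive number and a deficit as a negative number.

-4783.1

Goods: 1908.8 - 4513.6 - 2670.2 + 1741.6 - 1641.2 = -5174.6
Services: -669.2 + 348.0 + 754.6 = 433.4
Secondary income: -566.2 - 288.7 + 560.3 + 252.7 = -41.9
Current account = (-5174.6) + 433.4 + (-41.9) = -4783.1
(Excluded from the current account — capital account: sale of embassy land to a foreign government 109.7, capital transfers received from emigrants 211.2; financial account: increase in resident deposits held at foreign banks 277.4, borrowing by resident firms from foreign banks 1239.2.)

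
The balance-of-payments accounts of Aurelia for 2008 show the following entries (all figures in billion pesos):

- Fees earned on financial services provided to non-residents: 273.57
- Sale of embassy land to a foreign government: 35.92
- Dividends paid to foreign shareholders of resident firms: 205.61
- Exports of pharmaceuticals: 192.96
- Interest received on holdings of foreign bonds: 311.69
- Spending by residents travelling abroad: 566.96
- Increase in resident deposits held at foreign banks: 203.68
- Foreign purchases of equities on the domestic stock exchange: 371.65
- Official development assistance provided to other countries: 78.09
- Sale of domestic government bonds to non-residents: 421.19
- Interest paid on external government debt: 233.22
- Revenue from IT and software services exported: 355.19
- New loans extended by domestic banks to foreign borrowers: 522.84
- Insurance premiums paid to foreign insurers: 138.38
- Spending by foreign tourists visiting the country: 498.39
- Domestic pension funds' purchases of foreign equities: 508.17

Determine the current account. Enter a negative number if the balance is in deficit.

409.54

Goods: 192.96
Services: -138.38 + 498.39 - 566.96 + 273.57 + 355.19 = 421.81
Primary income: -233.22 - 205.61 + 311.69 = -127.14
Secondary income: -78.09
Current account = 192.96 + 421.81 + (-127.14) + (-78.09) = 409.54
(Excluded from the current account — capital account: sale of embassy land to a foreign government 35.92; financial account: increase in resident deposits held at foreign banks 203.68, foreign purchases of equities on the domestic stock exchange 371.65, sale of domestic government bonds to non-residents 421.19, new loans extended by domestic banks to foreign borrowers 522.84, domestic pension funds' purchases of foreign equities 508.17.)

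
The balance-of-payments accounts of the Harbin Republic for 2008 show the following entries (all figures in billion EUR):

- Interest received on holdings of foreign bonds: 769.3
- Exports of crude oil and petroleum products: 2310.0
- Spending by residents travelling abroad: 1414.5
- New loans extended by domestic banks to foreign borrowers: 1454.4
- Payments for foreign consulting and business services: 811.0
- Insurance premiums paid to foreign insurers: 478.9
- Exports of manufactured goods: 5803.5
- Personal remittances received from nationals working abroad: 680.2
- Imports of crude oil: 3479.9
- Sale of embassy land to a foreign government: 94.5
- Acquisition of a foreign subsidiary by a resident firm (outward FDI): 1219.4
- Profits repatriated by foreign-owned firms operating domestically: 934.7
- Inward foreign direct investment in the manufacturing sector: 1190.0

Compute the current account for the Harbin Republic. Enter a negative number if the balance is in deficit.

2444.0

Goods: 2310.0 + 5803.5 - 3479.9 = 4633.6
Services: -478.9 - 1414.5 - 811.0 = -2704.4
Primary income: 769.3 - 934.7 = -165.4
Secondary income: 680.2
Current account = 4633.6 + (-2704.4) + (-165.4) + 680.2 = 2444.0
(Excluded from the current account — financial account: new loans extended by domestic banks to foreign borrowers 1454.4, acquisition of a foreign subsidiary by a resident firm (outward FDI) 1219.4, inward foreign direct investment in the manufacturing sector 1190.0; capital account: sale of embassy land to a foreign government 94.5.)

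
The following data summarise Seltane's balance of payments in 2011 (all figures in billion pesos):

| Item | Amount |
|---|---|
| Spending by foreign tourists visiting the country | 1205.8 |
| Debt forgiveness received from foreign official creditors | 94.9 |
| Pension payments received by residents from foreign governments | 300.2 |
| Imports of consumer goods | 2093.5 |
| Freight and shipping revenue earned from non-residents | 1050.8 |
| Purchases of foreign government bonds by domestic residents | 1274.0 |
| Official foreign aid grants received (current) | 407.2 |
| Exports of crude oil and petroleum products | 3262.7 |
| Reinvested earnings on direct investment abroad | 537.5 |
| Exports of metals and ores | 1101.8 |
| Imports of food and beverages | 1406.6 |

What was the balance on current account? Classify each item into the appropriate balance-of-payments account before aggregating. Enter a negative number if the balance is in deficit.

Goods: 3262.7 + 1101.8 - 2093.5 - 1406.6 = 864.4
Services: 1050.8 + 1205.8 = 2256.6
Primary income: 537.5
Secondary income: 407.2 + 300.2 = 707.4
Current account = 864.4 + 2256.6 + 537.5 + 707.4 = 4365.9
(Excluded from the current account — capital account: debt forgiveness received from foreign official creditors 94.9; financial account: purchases of foreign government bonds by domestic residents 1274.0.)

4365.9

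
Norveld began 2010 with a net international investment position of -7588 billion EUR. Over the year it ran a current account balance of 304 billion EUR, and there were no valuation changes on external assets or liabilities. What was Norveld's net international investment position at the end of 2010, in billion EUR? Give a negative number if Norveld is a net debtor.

With no valuation effects, change in NIIP = current account = 304
End-of-year NIIP = -7588 + 304 = -7284

-7284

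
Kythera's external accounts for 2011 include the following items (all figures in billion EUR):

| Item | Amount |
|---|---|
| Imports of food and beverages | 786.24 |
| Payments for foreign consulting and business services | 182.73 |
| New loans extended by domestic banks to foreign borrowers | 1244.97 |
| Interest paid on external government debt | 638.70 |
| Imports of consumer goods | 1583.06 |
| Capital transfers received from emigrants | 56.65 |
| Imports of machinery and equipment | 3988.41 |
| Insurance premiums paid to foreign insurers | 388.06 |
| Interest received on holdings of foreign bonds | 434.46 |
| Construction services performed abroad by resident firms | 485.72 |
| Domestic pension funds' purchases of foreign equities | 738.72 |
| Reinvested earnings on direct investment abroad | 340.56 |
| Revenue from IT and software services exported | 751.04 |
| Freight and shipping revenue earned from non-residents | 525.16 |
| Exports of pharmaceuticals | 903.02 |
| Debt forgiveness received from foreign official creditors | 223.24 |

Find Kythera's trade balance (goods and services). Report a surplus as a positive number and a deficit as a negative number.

Goods: -786.24 - 3988.41 - 1583.06 + 903.02 = -5454.69
Services: 485.72 + 751.04 - 388.06 - 182.73 + 525.16 = 1191.13
Trade balance = -5454.69 + 1191.13 = -4263.56
(Excluded from the trade balance — financial account: new loans extended by domestic banks to foreign borrowers 1244.97, domestic pension funds' purchases of foreign equities 738.72; primary income: interest paid on external government debt 638.70, interest received on holdings of foreign bonds 434.46, reinvested earnings on direct investment abroad 340.56; capital account: capital transfers received from emigrants 56.65, debt forgiveness received from foreign official creditors 223.24.)

-4263.56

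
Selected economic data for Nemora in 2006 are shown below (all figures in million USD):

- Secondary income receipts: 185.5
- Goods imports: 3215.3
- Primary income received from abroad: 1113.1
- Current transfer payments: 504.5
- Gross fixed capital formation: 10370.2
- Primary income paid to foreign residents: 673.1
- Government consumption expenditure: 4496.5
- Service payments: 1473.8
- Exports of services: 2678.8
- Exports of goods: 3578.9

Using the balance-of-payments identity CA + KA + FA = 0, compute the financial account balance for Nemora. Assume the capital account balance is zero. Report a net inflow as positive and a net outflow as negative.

Goods balance = 3578.9 - 3215.3 = 363.6
Services balance = 2678.8 - 1473.8 = 1205.0
Trade balance (goods + services) = 363.6 + 1205.0 = 1568.6
Net primary income = 1113.1 - 673.1 = 440.0
Net secondary income = 185.5 - 504.5 = -319.0
Current account = 1568.6 + 440.0 + (-319.0) = 1689.6
Financial account = -(1689.6) = -1689.6

-1689.6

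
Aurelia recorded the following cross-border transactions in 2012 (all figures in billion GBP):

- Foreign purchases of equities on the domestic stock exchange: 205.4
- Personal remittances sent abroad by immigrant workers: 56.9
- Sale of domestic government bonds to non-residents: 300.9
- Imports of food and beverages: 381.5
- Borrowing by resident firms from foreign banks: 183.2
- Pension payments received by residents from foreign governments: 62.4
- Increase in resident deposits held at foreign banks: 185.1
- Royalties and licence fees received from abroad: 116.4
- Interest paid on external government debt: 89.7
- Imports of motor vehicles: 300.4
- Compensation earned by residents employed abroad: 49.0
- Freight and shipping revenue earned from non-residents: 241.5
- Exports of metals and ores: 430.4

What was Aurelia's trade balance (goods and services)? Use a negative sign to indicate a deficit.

106.4

Goods: -381.5 + 430.4 - 300.4 = -251.5
Services: 241.5 + 116.4 = 357.9
Trade balance = -251.5 + 357.9 = 106.4
(Excluded from the trade balance — financial account: foreign purchases of equities on the domestic stock exchange 205.4, sale of domestic government bonds to non-residents 300.9, borrowing by resident firms from foreign banks 183.2, increase in resident deposits held at foreign banks 185.1; secondary income: personal remittances sent abroad by immigrant workers 56.9, pension payments received by residents from foreign governments 62.4; primary income: interest paid on external government debt 89.7, compensation earned by residents employed abroad 49.0.)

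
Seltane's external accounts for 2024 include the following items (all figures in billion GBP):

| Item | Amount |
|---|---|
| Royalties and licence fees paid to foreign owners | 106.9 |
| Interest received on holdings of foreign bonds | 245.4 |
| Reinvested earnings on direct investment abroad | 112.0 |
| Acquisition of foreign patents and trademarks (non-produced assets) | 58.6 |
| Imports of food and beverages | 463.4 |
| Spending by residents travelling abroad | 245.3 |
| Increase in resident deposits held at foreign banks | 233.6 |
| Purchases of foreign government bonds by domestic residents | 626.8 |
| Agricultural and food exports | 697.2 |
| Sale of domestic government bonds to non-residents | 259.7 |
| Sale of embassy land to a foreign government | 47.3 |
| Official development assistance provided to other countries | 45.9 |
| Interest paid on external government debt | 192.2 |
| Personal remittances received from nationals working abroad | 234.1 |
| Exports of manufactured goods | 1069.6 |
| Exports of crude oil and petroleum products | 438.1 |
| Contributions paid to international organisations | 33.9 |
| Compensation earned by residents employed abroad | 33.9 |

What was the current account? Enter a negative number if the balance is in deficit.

Goods: 1069.6 + 438.1 + 697.2 - 463.4 = 1741.5
Services: -106.9 - 245.3 = -352.2
Primary income: 33.9 + 245.4 - 192.2 + 112.0 = 199.1
Secondary income: 234.1 - 45.9 - 33.9 = 154.3
Current account = 1741.5 + (-352.2) + 199.1 + 154.3 = 1742.7
(Excluded from the current account — capital account: acquisition of foreign patents and trademarks (non-produced assets) 58.6, sale of embassy land to a foreign government 47.3; financial account: increase in resident deposits held at foreign banks 233.6, purchases of foreign government bonds by domestic residents 626.8, sale of domestic government bonds to non-residents 259.7.)

1742.7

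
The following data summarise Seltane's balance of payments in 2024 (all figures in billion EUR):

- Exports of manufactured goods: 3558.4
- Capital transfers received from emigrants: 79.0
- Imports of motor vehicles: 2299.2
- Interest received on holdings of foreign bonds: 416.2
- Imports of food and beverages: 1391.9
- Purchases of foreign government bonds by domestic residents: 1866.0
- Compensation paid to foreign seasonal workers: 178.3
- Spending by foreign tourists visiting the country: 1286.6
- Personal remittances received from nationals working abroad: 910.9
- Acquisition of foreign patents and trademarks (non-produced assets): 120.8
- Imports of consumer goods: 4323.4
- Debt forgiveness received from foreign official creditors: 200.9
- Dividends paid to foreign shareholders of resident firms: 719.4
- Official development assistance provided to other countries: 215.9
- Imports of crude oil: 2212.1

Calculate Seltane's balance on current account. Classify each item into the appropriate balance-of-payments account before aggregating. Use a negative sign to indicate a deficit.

Goods: -1391.9 - 4323.4 + 3558.4 - 2299.2 - 2212.1 = -6668.2
Services: 1286.6
Primary income: -719.4 + 416.2 - 178.3 = -481.5
Secondary income: 910.9 - 215.9 = 695.0
Current account = (-6668.2) + 1286.6 + (-481.5) + 695.0 = -5168.1
(Excluded from the current account — capital account: capital transfers received from emigrants 79.0, acquisition of foreign patents and trademarks (non-produced assets) 120.8, debt forgiveness received from foreign official creditors 200.9; financial account: purchases of foreign government bonds by domestic residents 1866.0.)

-5168.1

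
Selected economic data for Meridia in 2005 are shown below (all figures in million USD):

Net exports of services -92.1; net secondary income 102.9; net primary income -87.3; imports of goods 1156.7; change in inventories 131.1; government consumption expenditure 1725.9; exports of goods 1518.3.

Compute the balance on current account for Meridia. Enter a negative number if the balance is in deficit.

Goods balance = 1518.3 - 1156.7 = 361.6
Services balance = -92.1
Trade balance (goods + services) = 361.6 + (-92.1) = 269.5
Net primary income = -87.3
Net secondary income = 102.9
Current account = 269.5 + (-87.3) + 102.9 = 285.1

285.1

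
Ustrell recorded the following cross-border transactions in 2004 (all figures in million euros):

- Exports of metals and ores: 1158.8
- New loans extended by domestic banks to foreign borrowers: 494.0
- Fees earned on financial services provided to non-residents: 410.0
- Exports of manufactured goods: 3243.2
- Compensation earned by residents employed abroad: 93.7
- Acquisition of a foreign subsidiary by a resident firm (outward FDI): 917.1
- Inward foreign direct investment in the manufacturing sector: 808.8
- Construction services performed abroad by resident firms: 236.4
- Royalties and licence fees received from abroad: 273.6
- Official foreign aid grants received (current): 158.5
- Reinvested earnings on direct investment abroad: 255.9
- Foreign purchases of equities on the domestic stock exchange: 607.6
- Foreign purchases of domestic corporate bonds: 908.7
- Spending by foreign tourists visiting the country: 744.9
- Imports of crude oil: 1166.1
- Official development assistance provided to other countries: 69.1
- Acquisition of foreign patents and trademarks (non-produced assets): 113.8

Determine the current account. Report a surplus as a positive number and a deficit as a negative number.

Goods: -1166.1 + 3243.2 + 1158.8 = 3235.9
Services: 236.4 + 744.9 + 273.6 + 410.0 = 1664.9
Primary income: 255.9 + 93.7 = 349.6
Secondary income: 158.5 - 69.1 = 89.4
Current account = 3235.9 + 1664.9 + 349.6 + 89.4 = 5339.8
(Excluded from the current account — financial account: new loans extended by domestic banks to foreign borrowers 494.0, acquisition of a foreign subsidiary by a resident firm (outward FDI) 917.1, inward foreign direct investment in the manufacturing sector 808.8, foreign purchases of equities on the domestic stock exchange 607.6, foreign purchases of domestic corporate bonds 908.7; capital account: acquisition of foreign patents and trademarks (non-produced assets) 113.8.)

5339.8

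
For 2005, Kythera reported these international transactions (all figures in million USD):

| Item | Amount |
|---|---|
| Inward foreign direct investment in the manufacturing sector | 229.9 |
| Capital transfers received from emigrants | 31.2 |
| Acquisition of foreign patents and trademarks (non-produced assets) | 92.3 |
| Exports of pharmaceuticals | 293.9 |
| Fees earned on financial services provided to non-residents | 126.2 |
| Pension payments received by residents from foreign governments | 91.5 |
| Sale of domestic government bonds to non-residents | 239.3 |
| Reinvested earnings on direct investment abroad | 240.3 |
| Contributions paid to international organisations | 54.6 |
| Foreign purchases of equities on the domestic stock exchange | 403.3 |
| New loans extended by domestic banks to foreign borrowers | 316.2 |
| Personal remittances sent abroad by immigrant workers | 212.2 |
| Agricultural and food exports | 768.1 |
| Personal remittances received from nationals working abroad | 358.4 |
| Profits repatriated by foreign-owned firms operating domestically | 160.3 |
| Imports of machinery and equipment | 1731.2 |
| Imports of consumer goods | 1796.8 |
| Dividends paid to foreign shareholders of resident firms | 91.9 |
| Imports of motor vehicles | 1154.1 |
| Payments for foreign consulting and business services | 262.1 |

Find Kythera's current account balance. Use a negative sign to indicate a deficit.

Goods: 293.9 - 1731.2 + 768.1 - 1154.1 - 1796.8 = -3620.1
Services: 126.2 - 262.1 = -135.9
Primary income: 240.3 - 91.9 - 160.3 = -11.9
Secondary income: -54.6 - 212.2 + 358.4 + 91.5 = 183.1
Current account = (-3620.1) + (-135.9) + (-11.9) + 183.1 = -3584.8
(Excluded from the current account — financial account: inward foreign direct investment in the manufacturing sector 229.9, sale of domestic government bonds to non-residents 239.3, foreign purchases of equities on the domestic stock exchange 403.3, new loans extended by domestic banks to foreign borrowers 316.2; capital account: capital transfers received from emigrants 31.2, acquisition of foreign patents and trademarks (non-produced assets) 92.3.)

-3584.8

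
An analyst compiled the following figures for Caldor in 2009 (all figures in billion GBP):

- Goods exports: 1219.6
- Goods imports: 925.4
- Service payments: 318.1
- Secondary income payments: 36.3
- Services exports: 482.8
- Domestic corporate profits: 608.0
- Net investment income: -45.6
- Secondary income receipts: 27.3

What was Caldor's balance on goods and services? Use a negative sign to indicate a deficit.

Goods balance = 1219.6 - 925.4 = 294.2
Services balance = 482.8 - 318.1 = 164.7
Trade balance (goods + services) = 294.2 + 164.7 = 458.9

458.9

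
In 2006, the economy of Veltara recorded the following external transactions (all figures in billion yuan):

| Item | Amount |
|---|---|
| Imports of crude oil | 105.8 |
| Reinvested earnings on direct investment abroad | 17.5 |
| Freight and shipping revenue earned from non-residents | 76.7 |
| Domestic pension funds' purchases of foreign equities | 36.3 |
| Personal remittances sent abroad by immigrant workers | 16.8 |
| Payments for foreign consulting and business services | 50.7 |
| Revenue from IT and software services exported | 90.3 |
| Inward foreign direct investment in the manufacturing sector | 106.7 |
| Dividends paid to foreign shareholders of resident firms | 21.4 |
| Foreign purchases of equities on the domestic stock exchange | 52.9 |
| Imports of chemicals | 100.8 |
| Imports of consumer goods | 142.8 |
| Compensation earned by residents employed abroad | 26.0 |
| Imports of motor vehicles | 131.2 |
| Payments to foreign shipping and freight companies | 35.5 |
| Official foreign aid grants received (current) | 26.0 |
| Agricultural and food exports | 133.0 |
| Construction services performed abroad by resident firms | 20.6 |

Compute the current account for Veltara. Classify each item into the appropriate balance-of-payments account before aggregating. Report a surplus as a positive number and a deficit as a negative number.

-214.9

Goods: -100.8 - 105.8 - 142.8 + 133.0 - 131.2 = -347.6
Services: 20.6 + 90.3 - 35.5 + 76.7 - 50.7 = 101.4
Primary income: -21.4 + 26.0 + 17.5 = 22.1
Secondary income: 26.0 - 16.8 = 9.2
Current account = (-347.6) + 101.4 + 22.1 + 9.2 = -214.9
(Excluded from the current account — financial account: domestic pension funds' purchases of foreign equities 36.3, inward foreign direct investment in the manufacturing sector 106.7, foreign purchases of equities on the domestic stock exchange 52.9.)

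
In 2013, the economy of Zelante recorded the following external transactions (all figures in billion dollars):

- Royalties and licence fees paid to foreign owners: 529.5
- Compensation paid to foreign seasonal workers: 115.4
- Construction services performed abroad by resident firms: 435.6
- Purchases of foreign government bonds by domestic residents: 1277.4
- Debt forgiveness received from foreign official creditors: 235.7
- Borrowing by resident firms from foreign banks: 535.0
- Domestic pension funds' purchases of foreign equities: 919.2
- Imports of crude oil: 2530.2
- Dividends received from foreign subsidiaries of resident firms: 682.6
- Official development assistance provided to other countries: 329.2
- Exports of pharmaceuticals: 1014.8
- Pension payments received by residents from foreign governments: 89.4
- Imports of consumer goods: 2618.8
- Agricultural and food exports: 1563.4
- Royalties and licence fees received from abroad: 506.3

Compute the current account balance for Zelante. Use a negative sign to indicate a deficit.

Goods: -2618.8 + 1014.8 - 2530.2 + 1563.4 = -2570.8
Services: -529.5 + 506.3 + 435.6 = 412.4
Primary income: -115.4 + 682.6 = 567.2
Secondary income: 89.4 - 329.2 = -239.8
Current account = (-2570.8) + 412.4 + 567.2 + (-239.8) = -1831.0
(Excluded from the current account — financial account: purchases of foreign government bonds by domestic residents 1277.4, borrowing by resident firms from foreign banks 535.0, domestic pension funds' purchases of foreign equities 919.2; capital account: debt forgiveness received from foreign official creditors 235.7.)

-1831.0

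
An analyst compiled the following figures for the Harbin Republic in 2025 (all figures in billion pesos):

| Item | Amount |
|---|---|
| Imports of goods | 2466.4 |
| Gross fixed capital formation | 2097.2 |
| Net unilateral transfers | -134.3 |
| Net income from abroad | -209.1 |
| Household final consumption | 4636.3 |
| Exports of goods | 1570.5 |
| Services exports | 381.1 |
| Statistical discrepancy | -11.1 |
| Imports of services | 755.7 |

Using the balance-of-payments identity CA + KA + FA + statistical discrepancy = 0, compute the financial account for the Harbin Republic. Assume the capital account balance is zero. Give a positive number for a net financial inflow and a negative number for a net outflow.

1625.0

Goods balance = 1570.5 - 2466.4 = -895.9
Services balance = 381.1 - 755.7 = -374.6
Trade balance (goods + services) = -895.9 + (-374.6) = -1270.5
Net primary income = -209.1
Net secondary income = -134.3
Current account = -1270.5 + (-209.1) + (-134.3) = -1613.9
Financial account = -(-1613.9 + (-11.1)) = 1625.0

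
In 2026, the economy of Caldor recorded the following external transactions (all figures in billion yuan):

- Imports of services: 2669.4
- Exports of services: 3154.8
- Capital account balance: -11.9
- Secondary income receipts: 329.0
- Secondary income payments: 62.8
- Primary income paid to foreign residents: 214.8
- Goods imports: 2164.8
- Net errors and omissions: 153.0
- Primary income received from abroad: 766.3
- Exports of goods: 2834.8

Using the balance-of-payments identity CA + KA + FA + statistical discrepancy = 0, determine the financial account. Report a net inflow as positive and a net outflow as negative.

-2114.2

Goods balance = 2834.8 - 2164.8 = 670.0
Services balance = 3154.8 - 2669.4 = 485.4
Trade balance (goods + services) = 670.0 + 485.4 = 1155.4
Net primary income = 766.3 - 214.8 = 551.5
Net secondary income = 329.0 - 62.8 = 266.2
Current account = 1155.4 + 551.5 + 266.2 = 1973.1
Financial account = -(1973.1 + (-11.9) + 153.0) = -2114.2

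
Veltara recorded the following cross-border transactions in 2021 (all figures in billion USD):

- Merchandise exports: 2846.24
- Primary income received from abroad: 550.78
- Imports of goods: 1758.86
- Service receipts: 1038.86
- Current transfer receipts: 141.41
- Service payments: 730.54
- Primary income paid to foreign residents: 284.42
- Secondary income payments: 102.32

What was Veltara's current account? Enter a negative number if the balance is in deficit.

1701.15

Goods balance = 2846.24 - 1758.86 = 1087.38
Services balance = 1038.86 - 730.54 = 308.32
Trade balance (goods + services) = 1087.38 + 308.32 = 1395.70
Net primary income = 550.78 - 284.42 = 266.36
Net secondary income = 141.41 - 102.32 = 39.09
Current account = 1395.70 + 266.36 + 39.09 = 1701.15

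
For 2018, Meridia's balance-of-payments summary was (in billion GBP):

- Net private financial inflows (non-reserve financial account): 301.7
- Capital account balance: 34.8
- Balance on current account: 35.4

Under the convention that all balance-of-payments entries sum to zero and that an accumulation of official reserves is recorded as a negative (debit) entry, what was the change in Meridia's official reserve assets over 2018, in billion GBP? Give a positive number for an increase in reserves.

Official reserve transactions balance = -(35.4 + 34.8 + 301.7) = -371.9
An accumulation of reserves is recorded as a debit (negative entry), so the change in the stock of reserves is the negative of that balance.
Change in official reserves = -(-371.9) = 371.9

371.9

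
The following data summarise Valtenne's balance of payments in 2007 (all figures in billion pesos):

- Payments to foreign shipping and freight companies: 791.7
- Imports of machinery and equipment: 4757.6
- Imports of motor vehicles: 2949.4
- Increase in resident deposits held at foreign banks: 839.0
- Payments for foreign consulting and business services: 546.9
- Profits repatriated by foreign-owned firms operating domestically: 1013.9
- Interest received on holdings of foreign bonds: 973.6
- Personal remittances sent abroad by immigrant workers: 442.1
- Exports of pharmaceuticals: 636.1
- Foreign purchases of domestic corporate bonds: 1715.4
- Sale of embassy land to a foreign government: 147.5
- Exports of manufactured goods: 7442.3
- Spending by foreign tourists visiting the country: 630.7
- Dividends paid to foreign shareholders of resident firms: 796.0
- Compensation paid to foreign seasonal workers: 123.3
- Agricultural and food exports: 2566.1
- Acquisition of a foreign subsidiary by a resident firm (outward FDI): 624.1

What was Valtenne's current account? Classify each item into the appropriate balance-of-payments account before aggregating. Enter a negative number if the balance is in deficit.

Goods: 2566.1 + 636.1 - 2949.4 + 7442.3 - 4757.6 = 2937.5
Services: 630.7 - 546.9 - 791.7 = -707.9
Primary income: -1013.9 - 123.3 + 973.6 - 796.0 = -959.6
Secondary income: -442.1
Current account = 2937.5 + (-707.9) + (-959.6) + (-442.1) = 827.9
(Excluded from the current account — financial account: increase in resident deposits held at foreign banks 839.0, foreign purchases of domestic corporate bonds 1715.4, acquisition of a foreign subsidiary by a resident firm (outward FDI) 624.1; capital account: sale of embassy land to a foreign government 147.5.)

827.9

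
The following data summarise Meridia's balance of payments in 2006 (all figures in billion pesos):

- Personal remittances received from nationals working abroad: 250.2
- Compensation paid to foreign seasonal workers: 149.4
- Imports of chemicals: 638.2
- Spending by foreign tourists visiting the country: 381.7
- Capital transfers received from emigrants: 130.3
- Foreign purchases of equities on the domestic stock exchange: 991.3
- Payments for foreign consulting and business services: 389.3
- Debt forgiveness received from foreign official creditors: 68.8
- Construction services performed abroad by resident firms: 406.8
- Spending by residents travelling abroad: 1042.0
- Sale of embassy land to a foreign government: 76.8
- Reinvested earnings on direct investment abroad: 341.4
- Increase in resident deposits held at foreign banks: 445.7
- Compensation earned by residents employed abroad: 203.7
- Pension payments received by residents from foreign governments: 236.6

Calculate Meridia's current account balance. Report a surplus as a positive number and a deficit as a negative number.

-398.5

Goods: -638.2
Services: -389.3 + 406.8 + 381.7 - 1042.0 = -642.8
Primary income: 341.4 - 149.4 + 203.7 = 395.7
Secondary income: 236.6 + 250.2 = 486.8
Current account = (-638.2) + (-642.8) + 395.7 + 486.8 = -398.5
(Excluded from the current account — capital account: capital transfers received from emigrants 130.3, debt forgiveness received from foreign official creditors 68.8, sale of embassy land to a foreign government 76.8; financial account: foreign purchases of equities on the domestic stock exchange 991.3, increase in resident deposits held at foreign banks 445.7.)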